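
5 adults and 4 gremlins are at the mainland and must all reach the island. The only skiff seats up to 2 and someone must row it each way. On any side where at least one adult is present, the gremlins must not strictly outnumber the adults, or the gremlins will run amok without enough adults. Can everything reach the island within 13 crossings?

Counting alone: each trip to the island takes at most 2 across and each return brings at least 1 back, so after t trips out (and t−1 returns) at most 2t − (t−1) of the 9 are across; that first reaches 9 at t = 8, so at least 15 crossings are needed.
Since 13 < 15, 13 crossings cannot be enough. (The shortest complete plan in fact takes 15:)
1. 2 gremlins → the island.  (the mainland: 5A 2G; the island: 0A 2G)
2. 1 gremlin ← the mainland.  (the mainland: 5A 3G; the island: 0A 1G)
3. 2 gremlins → the island.  (the mainland: 5A 1G; the island: 0A 3G)
4. 1 gremlin ← the mainland.  (the mainland: 5A 2G; the island: 0A 2G)
5. 2 adults → the island.  (the mainland: 3A 2G; the island: 2A 2G)
6. 1 gremlin ← the mainland.  (the mainland: 3A 3G; the island: 2A 1G)
7. 1 adult and 1 gremlin → the island.  (the mainland: 2A 2G; the island: 3A 2G)
8. 1 adult ← the mainland.  (the mainland: 3A 2G; the island: 2A 2G)
9. 1 adult and 1 gremlin → the island.  (the mainland: 2A 1G; the island: 3A 3G)
10. 1 gremlin ← the mainland.  (the mainland: 2A 2G; the island: 3A 2G)
11. 1 adult and 1 gremlin → the island.  (the mainland: 1A 1G; the island: 4A 3G)
12. 1 adult ← the mainland.  (the mainland: 2A 1G; the island: 3A 3G)
13. 1 adult and 1 gremlin → the island.  (the mainland: 1A 0G; the island: 4A 4G)
14. 1 gremlin ← the mainland.  (the mainland: 1A 1G; the island: 4A 3G)
15. 1 adult and 1 gremlin → the island.  (the mainland: 0A 0G; the island: 5A 4G)

No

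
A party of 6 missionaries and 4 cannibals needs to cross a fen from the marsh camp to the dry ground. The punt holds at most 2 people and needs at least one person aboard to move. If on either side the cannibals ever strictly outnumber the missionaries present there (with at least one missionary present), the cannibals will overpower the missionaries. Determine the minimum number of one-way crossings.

Counting alone: each trip to the dry ground takes at most 2 across and each return brings at least 1 back, so after t trips out (and t−1 returns) at most 2t − (t−1) of the 10 are across; that first reaches 10 at t = 9, so at least 17 crossings are needed.
The plan below uses exactly 17 crossings, so it is optimal:
1. 2 cannibals → the dry ground.  (the marsh camp: 6M 2C; the dry ground: 0M 2C)
2. 1 cannibal ← the marsh camp.  (the marsh camp: 6M 3C; the dry ground: 0M 1C)
3. 2 cannibals → the dry ground.  (the marsh camp: 6M 1C; the dry ground: 0M 3C)
4. 1 cannibal ← the marsh camp.  (the marsh camp: 6M 2C; the dry ground: 0M 2C)
5. 2 missionaries → the dry ground.  (the marsh camp: 4M 2C; the dry ground: 2M 2C)
6. 1 cannibal ← the marsh camp.  (the marsh camp: 4M 3C; the dry ground: 2M 1C)
7. 1 missionary and 1 cannibal → the dry ground.  (the marsh camp: 3M 2C; the dry ground: 3M 2C)
8. 1 cannibal ← the marsh camp.  (the marsh camp: 3M 3C; the dry ground: 3M 1C)
9. 2 cannibals → the dry ground.  (the marsh camp: 3M 1C; the dry ground: 3M 3C)
10. 1 cannibal ← the marsh camp.  (the marsh camp: 3M 2C; the dry ground: 3M 2C)
11. 1 missionary and 1 cannibal → the dry ground.  (the marsh camp: 2M 1C; the dry ground: 4M 3C)
12. 1 cannibal ← the marsh camp.  (the marsh camp: 2M 2C; the dry ground: 4M 2C)
13. 2 cannibals → the dry ground.  (the marsh camp: 2M 0C; the dry ground: 4M 4C)
14. 1 cannibal ← the marsh camp.  (the marsh camp: 2M 1C; the dry ground: 4M 3C)
15. 1 missionary and 1 cannibal → the dry ground.  (the marsh camp: 1M 0C; the dry ground: 5M 4C)
16. 1 cannibal ← the marsh camp.  (the marsh camp: 1M 1C; the dry ground: 5M 3C)
17. 1 missionary and 1 cannibal → the dry ground.  (the marsh camp: 0M 0C; the dry ground: 6M 4C)

17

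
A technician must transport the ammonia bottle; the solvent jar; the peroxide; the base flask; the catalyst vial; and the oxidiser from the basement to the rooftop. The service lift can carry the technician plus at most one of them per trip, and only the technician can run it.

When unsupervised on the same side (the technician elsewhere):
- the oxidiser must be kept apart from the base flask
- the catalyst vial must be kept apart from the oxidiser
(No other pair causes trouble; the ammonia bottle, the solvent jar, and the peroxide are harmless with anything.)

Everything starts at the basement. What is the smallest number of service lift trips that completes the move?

Counting alone: the technician can take at most 1 across per trip to the rooftop, so moving all 6 needs at least 6 loaded trips out, with a return between consecutive ones — at least 11 crossings.
The safety rule pushes this higher. Following every safe sequence of crossings, the most of the 6 that can be at the rooftop as the service lift arrives there on crossing 11 is 5 — never all 6.
So no plan with fewer than 13 crossings exists, and this one achieves 13:
1. Technician goes to the rooftop with the oxidiser.
2. Technician goes back to the basement alone.
3. Technician goes to the rooftop with the ammonia bottle.
4. Technician goes back to the basement alone.
5. Technician goes to the rooftop with the solvent jar.
6. Technician goes back to the basement alone.
7. Technician goes to the rooftop with the peroxide.
8. Technician goes back to the basement alone.
9. Technician goes to the rooftop with the base flask.
10. Technician goes back to the basement with the oxidiser.
11. Technician goes to the rooftop with the catalyst vial.
12. Technician goes back to the basement alone.
13. Technician goes to the rooftop with the oxidiser.

13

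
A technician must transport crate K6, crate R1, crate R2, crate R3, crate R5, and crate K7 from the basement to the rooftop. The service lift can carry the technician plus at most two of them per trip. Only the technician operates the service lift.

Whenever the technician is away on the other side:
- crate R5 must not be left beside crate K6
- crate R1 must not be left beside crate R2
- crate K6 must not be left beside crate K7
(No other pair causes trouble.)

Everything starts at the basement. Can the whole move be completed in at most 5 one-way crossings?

No

Counting alone: the technician can take at most 2 across per trip to the rooftop, so moving all 6 needs at least 3 loaded trips out, with a return between consecutive ones — at least 5 crossings.
The safety rule pushes this higher. Following every safe sequence of crossings, the most of the 6 that can be at the rooftop as the service lift arrives there on crossing 5 is 5 — never all 6.
So the move cannot be finished within 5 crossings. (The shortest complete plan takes 7:)
1. Technician goes to the rooftop with crate K6 and crate R1.
2. Technician goes back to the basement alone.
3. Technician goes to the rooftop with crate R3.
4. Technician goes back to the basement alone.
5. Technician goes to the rooftop with crate K7 and crate R5.
6. Technician goes back to the basement with crate K6.
7. Technician goes to the rooftop with crate K6 and crate R2.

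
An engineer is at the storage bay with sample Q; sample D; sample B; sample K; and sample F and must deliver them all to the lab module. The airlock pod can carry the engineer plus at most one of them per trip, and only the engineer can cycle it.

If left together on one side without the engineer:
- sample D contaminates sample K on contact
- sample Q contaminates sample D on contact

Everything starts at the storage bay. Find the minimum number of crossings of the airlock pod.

Counting alone: the engineer can take at most 1 across per trip to the lab module, so moving all 5 needs at least 5 loaded trips out, with a return between consecutive ones — at least 9 crossings.
The safety rule pushes this higher. Following every safe sequence of crossings, the most of the 5 that can be at the lab module as the airlock pod arrives there on crossing 9 is 4 — never all 5.
So no plan with fewer than 11 crossings exists, and this one achieves 11:
1. Engineer goes to the lab module with sample D.  [the storage bay: sample B, sample F, sample K, sample Q | the lab module: sample D]
2. Engineer goes back to the storage bay alone.  [the storage bay: sample B, sample F, sample K, sample Q | the lab module: sample D]
3. Engineer goes to the lab module with sample Q.  [the storage bay: sample B, sample F, sample K | the lab module: sample D, sample Q]
4. Engineer goes back to the storage bay with sample D.  [the storage bay: sample B, sample D, sample F, sample K | the lab module: sample Q]
5. Engineer goes to the lab module with sample K.  [the storage bay: sample B, sample D, sample F | the lab module: sample K, sample Q]
6. Engineer goes back to the storage bay alone.  [the storage bay: sample B, sample D, sample F | the lab module: sample K, sample Q]
7. Engineer goes to the lab module with sample B.  [the storage bay: sample D, sample F | the lab module: sample B, sample K, sample Q]
8. Engineer goes back to the storage bay alone.  [the storage bay: sample D, sample F | the lab module: sample B, sample K, sample Q]
9. Engineer goes to the lab module with sample F.  [the storage bay: sample D | the lab module: sample B, sample F, sample K, sample Q]
10. Engineer goes back to the storage bay alone.  [the storage bay: sample D | the lab module: sample B, sample F, sample K, sample Q]
11. Engineer goes to the lab module with sample D.  [the storage bay: — | the lab module: sample B, sample D, sample F, sample K, sample Q]

11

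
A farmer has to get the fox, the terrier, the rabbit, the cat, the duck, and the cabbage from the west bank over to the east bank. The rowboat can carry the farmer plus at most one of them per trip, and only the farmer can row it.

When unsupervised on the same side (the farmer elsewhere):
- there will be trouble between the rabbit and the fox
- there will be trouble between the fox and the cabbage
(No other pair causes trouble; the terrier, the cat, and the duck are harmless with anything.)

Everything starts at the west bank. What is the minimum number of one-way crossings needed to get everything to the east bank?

13

Counting alone: the farmer can take at most 1 across per trip to the east bank, so moving all 6 needs at least 6 loaded trips out, with a return between consecutive ones — at least 11 crossings.
The safety rule pushes this higher. Following every safe sequence of crossings, the most of the 6 that can be at the east bank as the rowboat arrives there on crossing 11 is 5 — never all 6.
So no plan with fewer than 13 crossings exists, and this one achieves 13:
1. Farmer goes to the east bank with the fox.
2. Farmer goes back to the west bank alone.
3. Farmer goes to the east bank with the terrier.
4. Farmer goes back to the west bank alone.
5. Farmer goes to the east bank with the rabbit.
6. Farmer goes back to the west bank with the fox.
7. Farmer goes to the east bank with the cabbage.
8. Farmer goes back to the west bank alone.
9. Farmer goes to the east bank with the cat.
10. Farmer goes back to the west bank alone.
11. Farmer goes to the east bank with the duck.
12. Farmer goes back to the west bank alone.
13. Farmer goes to the east bank with the fox.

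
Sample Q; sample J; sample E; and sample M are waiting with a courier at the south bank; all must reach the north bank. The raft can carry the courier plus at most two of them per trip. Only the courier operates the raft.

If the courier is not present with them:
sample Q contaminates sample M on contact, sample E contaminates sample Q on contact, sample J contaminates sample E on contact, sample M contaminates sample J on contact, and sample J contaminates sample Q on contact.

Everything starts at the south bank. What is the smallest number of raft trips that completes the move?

Counting alone: the courier can take at most 2 across per trip to the north bank, so moving all 4 needs at least 2 loaded trips out, with a return between consecutive ones — at least 3 crossings.
The safety rule pushes this higher. Following every safe sequence of crossings, the most of the 4 that can be at the north bank as the raft arrives there on crossing 3 is 3 — never all 4.
So no plan with fewer than 5 crossings exists, and this one achieves 5:
1. Courier goes to the north bank with sample J and sample Q.  [the south bank: sample E, sample M | the north bank: sample J, sample Q]
2. Courier goes back to the south bank with sample Q.  [the south bank: sample E, sample M, sample Q | the north bank: sample J]
3. Courier goes to the north bank with sample E and sample M.  [the south bank: sample Q | the north bank: sample E, sample J, sample M]
4. Courier goes back to the south bank with sample J.  [the south bank: sample J, sample Q | the north bank: sample E, sample M]
5. Courier goes to the north bank with sample J and sample Q.  [the south bank: — | the north bank: sample E, sample J, sample M, sample Q]

5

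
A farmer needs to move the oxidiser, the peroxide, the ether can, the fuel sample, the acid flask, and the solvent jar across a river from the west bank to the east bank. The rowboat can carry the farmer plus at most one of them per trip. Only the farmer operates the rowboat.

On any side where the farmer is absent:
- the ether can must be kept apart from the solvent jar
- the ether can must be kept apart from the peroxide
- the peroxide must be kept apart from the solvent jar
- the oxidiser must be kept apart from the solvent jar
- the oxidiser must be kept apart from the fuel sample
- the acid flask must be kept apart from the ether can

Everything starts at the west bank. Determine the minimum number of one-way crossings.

impossible

Whatever the first load, the items left behind include a forbidden pair without the farmer. No opening move is safe, so no plan exists.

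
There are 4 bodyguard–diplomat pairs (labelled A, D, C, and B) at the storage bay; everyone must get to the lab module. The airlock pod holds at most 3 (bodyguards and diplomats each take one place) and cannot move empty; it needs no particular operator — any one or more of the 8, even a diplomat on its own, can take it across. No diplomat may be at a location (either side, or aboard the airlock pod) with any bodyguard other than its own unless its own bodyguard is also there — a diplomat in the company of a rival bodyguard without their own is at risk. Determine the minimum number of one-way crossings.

9

Counting alone: each trip to the lab module takes at most 3 across and each return brings at least 1 back, so after t trips out (and t−1 returns) at most 3t − (t−1) of the 8 are across; that first reaches 8 at t = 4, so at least 7 crossings are needed.
The safety rule pushes this higher. Following every safe sequence of crossings, the most of the 8 that can be at the lab module as the airlock pod arrives there on crossing 7 is 7 — never all 8.
So no plan with fewer than 9 crossings exists, and this one achieves 9:
1. bodyguard A and diplomat A cross → the lab module.
2. bodyguard A crosses ← the storage bay.
3. bodyguard A, bodyguard D, and diplomat D cross → the lab module.
4. bodyguard A and diplomat A cross ← the storage bay.
5. bodyguard A, bodyguard B, and bodyguard C cross → the lab module.
6. diplomat D crosses ← the storage bay.
7. diplomat A and diplomat D cross → the lab module.
8. diplomat A crosses ← the storage bay.
9. diplomat A, diplomat B, and diplomat C cross → the lab module.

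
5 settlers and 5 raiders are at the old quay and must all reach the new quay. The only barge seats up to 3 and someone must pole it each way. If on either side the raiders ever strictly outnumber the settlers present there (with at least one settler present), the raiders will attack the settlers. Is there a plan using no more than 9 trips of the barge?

No

Counting alone: each trip to the new quay takes at most 3 across and each return brings at least 1 back, so after t trips out (and t−1 returns) at most 3t − (t−1) of the 10 are across; that first reaches 10 at t = 5, so at least 9 crossings are needed.
The safety rule pushes this higher. Following every safe sequence of crossings, the most of the 10 that can be at the new quay as the barge arrives there on crossing 9 is 9 — never all 10.
So the move cannot be finished within 9 crossings. (The shortest complete plan takes 11:)
1. 2 raiders → the new quay.  (the old quay: 5S 3R; the new quay: 0S 2R)
2. 1 raider ← the old quay.  (the old quay: 5S 4R; the new quay: 0S 1R)
3. 3 raiders → the new quay.  (the old quay: 5S 1R; the new quay: 0S 4R)
4. 1 raider ← the old quay.  (the old quay: 5S 2R; the new quay: 0S 3R)
5. 3 settlers → the new quay.  (the old quay: 2S 2R; the new quay: 3S 3R)
6. 1 settler and 1 raider ← the old quay.  (the old quay: 3S 3R; the new quay: 2S 2R)
7. 3 settlers → the new quay.  (the old quay: 0S 3R; the new quay: 5S 2R)
8. 1 raider ← the old quay.  (the old quay: 0S 4R; the new quay: 5S 1R)
9. 2 raiders → the new quay.  (the old quay: 0S 2R; the new quay: 5S 3R)
10. 1 raider ← the old quay.  (the old quay: 0S 3R; the new quay: 5S 2R)
11. 3 raiders → the new quay.  (the old quay: 0S 0R; the new quay: 5S 5R)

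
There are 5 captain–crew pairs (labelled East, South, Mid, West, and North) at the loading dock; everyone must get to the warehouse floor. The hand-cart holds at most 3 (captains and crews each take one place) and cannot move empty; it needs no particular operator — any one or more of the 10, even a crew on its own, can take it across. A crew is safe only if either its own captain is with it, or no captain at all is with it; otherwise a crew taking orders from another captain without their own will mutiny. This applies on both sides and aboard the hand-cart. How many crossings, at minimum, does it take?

Counting alone: each trip to the warehouse floor takes at most 3 across and each return brings at least 1 back, so after t trips out (and t−1 returns) at most 3t − (t−1) of the 10 are across; that first reaches 10 at t = 5, so at least 9 crossings are needed.
The safety rule pushes this higher. Following every safe sequence of crossings, the most of the 10 that can be at the warehouse floor as the hand-cart arrives there on crossing 9 is 9 — never all 10.
So no plan with fewer than 11 crossings exists, and this one achieves 11:
1. captain East and crew East cross → the warehouse floor.
2. captain East crosses ← the loading dock.
3. crew Mid, crew South, and crew West cross → the warehouse floor.
4. crew East crosses ← the loading dock.
5. captain Mid, captain South, and captain West cross → the warehouse floor.
6. captain South and crew South cross ← the loading dock.
7. captain East, captain North, and captain South cross → the warehouse floor.
8. crew Mid crosses ← the loading dock.
9. crew East and crew South cross → the warehouse floor.
10. crew East crosses ← the loading dock.
11. crew East, crew Mid, and crew North cross → the warehouse floor.

11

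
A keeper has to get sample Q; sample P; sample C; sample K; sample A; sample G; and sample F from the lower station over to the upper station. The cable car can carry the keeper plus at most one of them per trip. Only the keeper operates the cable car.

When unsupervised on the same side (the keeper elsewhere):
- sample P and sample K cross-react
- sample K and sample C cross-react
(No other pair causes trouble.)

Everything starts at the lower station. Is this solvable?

Yes

1. Keeper goes to the upper station with sample K.  [the lower station: sample A, sample C, sample F, sample G, sample P, sample Q | the upper station: sample K]
2. Keeper goes back to the lower station alone.  [the lower station: sample A, sample C, sample F, sample G, sample P, sample Q | the upper station: sample K]
3. Keeper goes to the upper station with sample Q.  [the lower station: sample A, sample C, sample F, sample G, sample P | the upper station: sample K, sample Q]
4. Keeper goes back to the lower station alone.  [the lower station: sample A, sample C, sample F, sample G, sample P | the upper station: sample K, sample Q]
5. Keeper goes to the upper station with sample P.  [the lower station: sample A, sample C, sample F, sample G | the upper station: sample K, sample P, sample Q]
6. Keeper goes back to the lower station with sample K.  [the lower station: sample A, sample C, sample F, sample G, sample K | the upper station: sample P, sample Q]
7. Keeper goes to the upper station with sample C.  [the lower station: sample A, sample F, sample G, sample K | the upper station: sample C, sample P, sample Q]
8. Keeper goes back to the lower station alone.  [the lower station: sample A, sample F, sample G, sample K | the upper station: sample C, sample P, sample Q]
9. Keeper goes to the upper station with sample A.  [the lower station: sample F, sample G, sample K | the upper station: sample A, sample C, sample P, sample Q]
10. Keeper goes back to the lower station alone.  [the lower station: sample F, sample G, sample K | the upper station: sample A, sample C, sample P, sample Q]
11. Keeper goes to the upper station with sample G.  [the lower station: sample F, sample K | the upper station: sample A, sample C, sample G, sample P, sample Q]
12. Keeper goes back to the lower station alone.  [the lower station: sample F, sample K | the upper station: sample A, sample C, sample G, sample P, sample Q]
13. Keeper goes to the upper station with sample F.  [the lower station: sample K | the upper station: sample A, sample C, sample F, sample G, sample P, sample Q]
14. Keeper goes back to the lower station alone.  [the lower station: sample K | the upper station: sample A, sample C, sample F, sample G, sample P, sample Q]
15. Keeper goes to the upper station with sample K.  [the lower station: — | the upper station: sample A, sample C, sample F, sample G, sample K, sample P, sample Q]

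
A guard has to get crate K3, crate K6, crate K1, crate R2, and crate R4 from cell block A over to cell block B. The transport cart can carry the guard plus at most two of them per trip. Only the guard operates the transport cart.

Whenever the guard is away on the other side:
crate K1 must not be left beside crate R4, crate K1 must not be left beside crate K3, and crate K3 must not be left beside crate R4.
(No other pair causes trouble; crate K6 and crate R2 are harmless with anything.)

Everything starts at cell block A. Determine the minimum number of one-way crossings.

7

Counting alone: the guard can take at most 2 across per trip to cell block B, so moving all 5 needs at least 3 loaded trips out, with a return between consecutive ones — at least 5 crossings.
The safety rule pushes this higher. Following every safe sequence of crossings, the most of the 5 that can be at cell block B as the transport cart arrives there on crossing 5 is 4 — never all 5.
So no plan with fewer than 7 crossings exists, and this one achieves 7:
1. Guard goes to cell block B with crate K1 and crate K3.  [cell block A: crate K6, crate R2, crate R4 | cell block B: crate K1, crate K3]
2. Guard goes back to cell block A with crate K3.  [cell block A: crate K3, crate K6, crate R2, crate R4 | cell block B: crate K1]
3. Guard goes to cell block B with crate K3 and crate K6.  [cell block A: crate R2, crate R4 | cell block B: crate K1, crate K3, crate K6]
4. Guard goes back to cell block A with crate K3.  [cell block A: crate K3, crate R2, crate R4 | cell block B: crate K1, crate K6]
5. Guard goes to cell block B with crate K3 and crate R2.  [cell block A: crate R4 | cell block B: crate K1, crate K3, crate K6, crate R2]
6. Guard goes back to cell block A with crate K3.  [cell block A: crate K3, crate R4 | cell block B: crate K1, crate K6, crate R2]
7. Guard goes to cell block B with crate K3 and crate R4.  [cell block A: — | cell block B: crate K1, crate K3, crate K6, crate R2, crate R4]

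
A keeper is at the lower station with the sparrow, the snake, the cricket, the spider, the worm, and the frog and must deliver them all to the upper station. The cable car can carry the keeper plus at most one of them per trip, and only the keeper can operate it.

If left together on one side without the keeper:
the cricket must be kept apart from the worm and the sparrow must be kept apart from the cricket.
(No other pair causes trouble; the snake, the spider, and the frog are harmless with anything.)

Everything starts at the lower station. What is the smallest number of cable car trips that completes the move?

Counting alone: the keeper can take at most 1 across per trip to the upper station, so moving all 6 needs at least 6 loaded trips out, with a return between consecutive ones — at least 11 crossings.
The safety rule pushes this higher. Following every safe sequence of crossings, the most of the 6 that can be at the upper station as the cable car arrives there on crossing 11 is 5 — never all 6.
So no plan with fewer than 13 crossings exists, and this one achieves 13:
1. Keeper goes to the upper station with the cricket.  [the lower station: the frog, the snake, the sparrow, the spider, the worm | the upper station: the cricket]
2. Keeper goes back to the lower station alone.  [the lower station: the frog, the snake, the sparrow, the spider, the worm | the upper station: the cricket]
3. Keeper goes to the upper station with the sparrow.  [the lower station: the frog, the snake, the spider, the worm | the upper station: the cricket, the sparrow]
4. Keeper goes back to the lower station with the cricket.  [the lower station: the cricket, the frog, the snake, the spider, the worm | the upper station: the sparrow]
5. Keeper goes to the upper station with the worm.  [the lower station: the cricket, the frog, the snake, the spider | the upper station: the sparrow, the worm]
6. Keeper goes back to the lower station alone.  [the lower station: the cricket, the frog, the snake, the spider | the upper station: the sparrow, the worm]
7. Keeper goes to the upper station with the snake.  [the lower station: the cricket, the frog, the spider | the upper station: the snake, the sparrow, the worm]
8. Keeper goes back to the lower station alone.  [the lower station: the cricket, the frog, the spider | the upper station: the snake, the sparrow, the worm]
9. Keeper goes to the upper station with the spider.  [the lower station: the cricket, the frog | the upper station: the snake, the sparrow, the spider, the worm]
10. Keeper goes back to the lower station alone.  [the lower station: the cricket, the frog | the upper station: the snake, the sparrow, the spider, the worm]
11. Keeper goes to the upper station with the frog.  [the lower station: the cricket | the upper station: the frog, the snake, the sparrow, the spider, the worm]
12. Keeper goes back to the lower station alone.  [the lower station: the cricket | the upper station: the frog, the snake, the sparrow, the spider, the worm]
13. Keeper goes to the upper station with the cricket.  [the lower station: — | the upper station: the cricket, the frog, the snake, the sparrow, the spider, the worm]

13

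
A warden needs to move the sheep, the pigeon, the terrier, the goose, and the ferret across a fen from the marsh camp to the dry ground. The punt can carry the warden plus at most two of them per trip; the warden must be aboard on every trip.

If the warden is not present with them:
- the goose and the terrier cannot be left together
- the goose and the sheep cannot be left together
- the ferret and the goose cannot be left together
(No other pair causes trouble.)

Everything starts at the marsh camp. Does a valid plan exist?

1. Warden goes to the dry ground with the goose and the sheep.  [the marsh camp: the ferret, the pigeon, the terrier | the dry ground: the goose, the sheep]
2. Warden goes back to the marsh camp with the goose.  [the marsh camp: the ferret, the goose, the pigeon, the terrier | the dry ground: the sheep]
3. Warden goes to the dry ground with the ferret and the terrier.  [the marsh camp: the goose, the pigeon | the dry ground: the ferret, the sheep, the terrier]
4. Warden goes back to the marsh camp alone.  [the marsh camp: the goose, the pigeon | the dry ground: the ferret, the sheep, the terrier]
5. Warden goes to the dry ground with the goose and the pigeon.  [the marsh camp: — | the dry ground: the ferret, the goose, the pigeon, the sheep, the terrier]

Yes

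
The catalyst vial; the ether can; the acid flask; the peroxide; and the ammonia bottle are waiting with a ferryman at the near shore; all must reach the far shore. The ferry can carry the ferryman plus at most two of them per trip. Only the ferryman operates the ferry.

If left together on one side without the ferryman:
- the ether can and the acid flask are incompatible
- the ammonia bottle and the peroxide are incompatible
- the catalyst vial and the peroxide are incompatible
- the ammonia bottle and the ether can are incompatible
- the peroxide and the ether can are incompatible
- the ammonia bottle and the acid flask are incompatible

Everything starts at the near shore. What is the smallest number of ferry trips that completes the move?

Whatever the first load, the items left behind include a forbidden pair without the ferryman. No opening move is safe, so no plan exists.

impossible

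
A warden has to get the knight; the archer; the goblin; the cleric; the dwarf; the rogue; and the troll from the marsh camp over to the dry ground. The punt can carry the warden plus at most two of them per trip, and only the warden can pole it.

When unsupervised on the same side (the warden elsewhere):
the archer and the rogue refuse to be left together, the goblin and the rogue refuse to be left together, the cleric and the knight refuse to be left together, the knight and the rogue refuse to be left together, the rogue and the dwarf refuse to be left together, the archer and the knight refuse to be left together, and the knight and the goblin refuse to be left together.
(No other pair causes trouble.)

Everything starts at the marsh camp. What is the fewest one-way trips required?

Counting alone: the warden can take at most 2 across per trip to the dry ground, so moving all 7 needs at least 4 loaded trips out, with a return between consecutive ones — at least 7 crossings.
The safety rule pushes this higher. Following every safe sequence of crossings, the most of the 7 that can be at the dry ground as the punt arrives there on crossings 7, 9 is 5, 6 respectively — never all 7.
So no plan with fewer than 11 crossings exists, and this one achieves 11:
1. Warden goes to the dry ground with the knight and the rogue.  [the marsh camp: the archer, the cleric, the dwarf, the goblin, the troll | the dry ground: the knight, the rogue]
2. Warden goes back to the marsh camp with the knight.  [the marsh camp: the archer, the cleric, the dwarf, the goblin, the knight, the troll | the dry ground: the rogue]
3. Warden goes to the dry ground with the cleric and the knight.  [the marsh camp: the archer, the dwarf, the goblin, the troll | the dry ground: the cleric, the knight, the rogue]
4. Warden goes back to the marsh camp with the knight.  [the marsh camp: the archer, the dwarf, the goblin, the knight, the troll | the dry ground: the cleric, the rogue]
5. Warden goes to the dry ground with the knight and the troll.  [the marsh camp: the archer, the dwarf, the goblin | the dry ground: the cleric, the knight, the rogue, the troll]
6. Warden goes back to the marsh camp with the knight.  [the marsh camp: the archer, the dwarf, the goblin, the knight | the dry ground: the cleric, the rogue, the troll]
7. Warden goes to the dry ground with the archer and the goblin.  [the marsh camp: the dwarf, the knight | the dry ground: the archer, the cleric, the goblin, the rogue, the troll]
8. Warden goes back to the marsh camp with the rogue.  [the marsh camp: the dwarf, the knight, the rogue | the dry ground: the archer, the cleric, the goblin, the troll]
9. Warden goes to the dry ground with the dwarf and the knight.  [the marsh camp: the rogue | the dry ground: the archer, the cleric, the dwarf, the goblin, the knight, the troll]
10. Warden goes back to the marsh camp with the knight.  [the marsh camp: the knight, the rogue | the dry ground: the archer, the cleric, the dwarf, the goblin, the troll]
11. Warden goes to the dry ground with the knight and the rogue.  [the marsh camp: — | the dry ground: the archer, the cleric, the dwarf, the goblin, the knight, the rogue, the troll]

11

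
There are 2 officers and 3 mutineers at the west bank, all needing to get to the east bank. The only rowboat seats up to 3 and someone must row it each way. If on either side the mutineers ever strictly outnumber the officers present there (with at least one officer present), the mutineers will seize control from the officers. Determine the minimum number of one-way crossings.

impossible

The mutineers already outnumber the officers at the west bank before anyone moves, so the starting position itself is disallowed.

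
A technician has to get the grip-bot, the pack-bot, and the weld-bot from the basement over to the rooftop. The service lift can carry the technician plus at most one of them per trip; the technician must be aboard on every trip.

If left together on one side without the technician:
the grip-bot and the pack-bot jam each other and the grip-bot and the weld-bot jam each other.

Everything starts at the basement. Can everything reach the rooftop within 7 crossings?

Yes — this plan uses 7 crossings (≤ 7):
1. Technician goes to the rooftop with the grip-bot.
2. Technician goes back to the basement alone.
3. Technician goes to the rooftop with the pack-bot.
4. Technician goes back to the basement with the grip-bot.
5. Technician goes to the rooftop with the weld-bot.
6. Technician goes back to the basement alone.
7. Technician goes to the rooftop with the grip-bot.

Yes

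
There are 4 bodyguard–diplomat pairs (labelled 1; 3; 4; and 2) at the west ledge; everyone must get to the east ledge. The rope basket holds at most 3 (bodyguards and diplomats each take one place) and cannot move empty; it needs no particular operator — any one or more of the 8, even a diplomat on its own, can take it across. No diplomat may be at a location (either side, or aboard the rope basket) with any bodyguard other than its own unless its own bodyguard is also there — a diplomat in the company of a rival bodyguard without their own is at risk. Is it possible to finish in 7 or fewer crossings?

No

Counting alone: each trip to the east ledge takes at most 3 across and each return brings at least 1 back, so after t trips out (and t−1 returns) at most 3t − (t−1) of the 8 are across; that first reaches 8 at t = 4, so at least 7 crossings are needed.
The safety rule pushes this higher. Following every safe sequence of crossings, the most of the 8 that can be at the east ledge as the rope basket arrives there on crossing 7 is 7 — never all 8.
So the move cannot be finished within 7 crossings. (The shortest complete plan takes 9:)
1. bodyguard 1 and diplomat 1 cross → the east ledge.
2. bodyguard 1 crosses ← the west ledge.
3. bodyguard 1, bodyguard 3, and diplomat 3 cross → the east ledge.
4. bodyguard 1 and diplomat 1 cross ← the west ledge.
5. bodyguard 1, bodyguard 2, and bodyguard 4 cross → the east ledge.
6. diplomat 3 crosses ← the west ledge.
7. diplomat 1 and diplomat 3 cross → the east ledge.
8. diplomat 1 crosses ← the west ledge.
9. diplomat 1, diplomat 2, and diplomat 4 cross → the east ledge.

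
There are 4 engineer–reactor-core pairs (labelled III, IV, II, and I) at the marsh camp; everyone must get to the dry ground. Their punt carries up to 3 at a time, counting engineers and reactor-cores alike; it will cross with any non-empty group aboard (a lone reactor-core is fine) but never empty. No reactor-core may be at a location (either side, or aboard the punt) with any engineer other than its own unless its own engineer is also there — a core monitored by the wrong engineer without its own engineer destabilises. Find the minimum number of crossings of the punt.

Counting alone: each trip to the dry ground takes at most 3 across and each return brings at least 1 back, so after t trips out (and t−1 returns) at most 3t − (t−1) of the 8 are across; that first reaches 8 at t = 4, so at least 7 crossings are needed.
The safety rule pushes this higher. Following every safe sequence of crossings, the most of the 8 that can be at the dry ground as the punt arrives there on crossing 7 is 7 — never all 8.
So no plan with fewer than 9 crossings exists, and this one achieves 9:
1. engineer III and reactor-core III cross → the dry ground.
2. engineer III crosses ← the marsh camp.
3. engineer III, engineer IV, and reactor-core IV cross → the dry ground.
4. engineer III and reactor-core III cross ← the marsh camp.
5. engineer I, engineer II, and engineer III cross → the dry ground.
6. reactor-core IV crosses ← the marsh camp.
7. reactor-core III and reactor-core IV cross → the dry ground.
8. reactor-core III crosses ← the marsh camp.
9. reactor-core I, reactor-core II, and reactor-core III cross → the dry ground.

9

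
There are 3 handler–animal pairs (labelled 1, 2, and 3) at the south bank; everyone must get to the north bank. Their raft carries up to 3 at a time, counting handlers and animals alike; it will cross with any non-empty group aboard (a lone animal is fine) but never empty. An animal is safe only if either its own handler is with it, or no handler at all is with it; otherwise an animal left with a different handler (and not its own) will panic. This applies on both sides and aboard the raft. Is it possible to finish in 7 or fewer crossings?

Yes

Yes — this plan uses 5 crossings (≤ 7):
1. animal 1 and handler 1 cross → the north bank.
2. handler 1 crosses ← the south bank.
3. handler 1, handler 2, and handler 3 cross → the north bank.
4. animal 1 crosses ← the south bank.
5. animal 1, animal 2, and animal 3 cross → the north bank.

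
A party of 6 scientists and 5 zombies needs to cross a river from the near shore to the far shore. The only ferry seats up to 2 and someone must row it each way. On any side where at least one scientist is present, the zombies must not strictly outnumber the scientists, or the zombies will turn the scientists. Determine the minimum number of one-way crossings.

19

Counting alone: each trip to the far shore takes at most 2 across and each return brings at least 1 back, so after t trips out (and t−1 returns) at most 2t − (t−1) of the 11 are across; that first reaches 11 at t = 10, so at least 19 crossings are needed.
The plan below uses exactly 19 crossings, so it is optimal:
1. 2 zombies → the far shore.  (the near shore: 6S 3Z; the far shore: 0S 2Z)
2. 1 zombie ← the near shore.  (the near shore: 6S 4Z; the far shore: 0S 1Z)
3. 2 zombies → the far shore.  (the near shore: 6S 2Z; the far shore: 0S 3Z)
4. 1 zombie ← the near shore.  (the near shore: 6S 3Z; the far shore: 0S 2Z)
5. 2 scientists → the far shore.  (the near shore: 4S 3Z; the far shore: 2S 2Z)
6. 1 zombie ← the near shore.  (the near shore: 4S 4Z; the far shore: 2S 1Z)
7. 1 scientist and 1 zombie → the far shore.  (the near shore: 3S 3Z; the far shore: 3S 2Z)
8. 1 scientist ← the near shore.  (the near shore: 4S 3Z; the far shore: 2S 2Z)
9. 1 scientist and 1 zombie → the far shore.  (the near shore: 3S 2Z; the far shore: 3S 3Z)
10. 1 zombie ← the near shore.  (the near shore: 3S 3Z; the far shore: 3S 2Z)
11. 1 scientist and 1 zombie → the far shore.  (the near shore: 2S 2Z; the far shore: 4S 3Z)
12. 1 scientist ← the near shore.  (the near shore: 3S 2Z; the far shore: 3S 3Z)
13. 1 scientist and 1 zombie → the far shore.  (the near shore: 2S 1Z; the far shore: 4S 4Z)
14. 1 zombie ← the near shore.  (the near shore: 2S 2Z; the far shore: 4S 3Z)
15. 1 scientist and 1 zombie → the far shore.  (the near shore: 1S 1Z; the far shore: 5S 4Z)
16. 1 scientist ← the near shore.  (the near shore: 2S 1Z; the far shore: 4S 4Z)
17. 1 scientist and 1 zombie → the far shore.  (the near shore: 1S 0Z; the far shore: 5S 5Z)
18. 1 zombie ← the near shore.  (the near shore: 1S 1Z; the far shore: 5S 4Z)
19. 1 scientist and 1 zombie → the far shore.  (the near shore: 0S 0Z; the far shore: 6S 5Z)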